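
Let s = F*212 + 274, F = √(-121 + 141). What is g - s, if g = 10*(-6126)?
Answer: -61534 - 424*√5 ≈ -62482.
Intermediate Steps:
F = 2*√5 (F = √20 = 2*√5 ≈ 4.4721)
s = 274 + 424*√5 (s = (2*√5)*212 + 274 = 424*√5 + 274 = 274 + 424*√5 ≈ 1222.1)
g = -61260
g - s = -61260 - (274 + 424*√5) = -61260 + (-274 - 424*√5) = -61534 - 424*√5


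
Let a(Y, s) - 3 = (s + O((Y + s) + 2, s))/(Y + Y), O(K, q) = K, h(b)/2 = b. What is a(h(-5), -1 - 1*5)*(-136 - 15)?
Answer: -604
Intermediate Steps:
h(b) = 2*b
a(Y, s) = 3 + (2 + Y + 2*s)/(2*Y) (a(Y, s) = 3 + (s + ((Y + s) + 2))/(Y + Y) = 3 + (s + (2 + Y + s))/((2*Y)) = 3 + (2 + Y + 2*s)*(1/(2*Y)) = 3 + (2 + Y + 2*s)/(2*Y))
a(h(-5), -1 - 1*5)*(-136 - 15) = ((1 + (-1 - 1*5) + 7*(2*(-5))/2)/((2*(-5))))*(-136 - 15) = ((1 + (-1 - 5) + (7/2)*(-10))/(-10))*(-151) = -(1 - 6 - 35)/10*(-151) = -⅒*(-40)*(-151) = 4*(-151) = -604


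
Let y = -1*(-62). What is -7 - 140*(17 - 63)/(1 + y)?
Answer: 857/9 ≈ 95.222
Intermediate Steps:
y = 62
-7 - 140*(17 - 63)/(1 + y) = -7 - 140*(17 - 63)/(1 + 62) = -7 - (-6440)/63 = -7 - 140*(-46/63) = -7 + 920/9 = 857/9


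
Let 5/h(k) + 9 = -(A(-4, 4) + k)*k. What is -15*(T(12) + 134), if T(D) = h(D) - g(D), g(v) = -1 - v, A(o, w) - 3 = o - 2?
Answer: -85970/39 ≈ -2204.4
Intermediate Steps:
A(o, w) = 1 + o (A(o, w) = 3 + (o - 2) = 3 + (-2 + o) = 1 + o)
h(k) = 5/(-9 - k*(-3 + k)) (h(k) = 5/(-9 - ((1 - 4) + k)*k) = 5/(-9 - (-3 + k)*k) = 5/(-9 - k*(-3 + k)))
T(D) = 1 + D - 5/(9 + D² - 3*D) (T(D) = -5/(9 + D² - 3*D) - (-1 - D) = -5/(9 + D² - 3*D) + (1 + D) = 1 + D - 5/(9 + D² - 3*D))
-15*(T(12) + 134) = -15*((-5 + (1 + 12)*(9 + 12² - 3*12))/(9 + 12² - 3*12) + 134) = -15*((-5 + 13*(9 + 144 - 36))/(9 + 144 - 36) + 134) = -15*((-5 + 13*117)/117 + 134) = -15*((-5 + 1521)/117 + 134) = -15*((1/117)*1516 + 134) = -15*(1516/117 + 134) = -15*17194/117 = -85970/39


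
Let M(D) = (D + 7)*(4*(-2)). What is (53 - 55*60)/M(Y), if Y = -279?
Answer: -191/128 ≈ -1.4922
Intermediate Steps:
M(D) = -56 - 8*D (M(D) = (7 + D)*(-8) = -56 - 8*D)
(53 - 55*60)/M(Y) = (53 - 55*60)/(-56 - 8*(-279)) = (53 - 3300)/(-56 + 2232) = -3247/2176 = -3247*1/2176 = -191/128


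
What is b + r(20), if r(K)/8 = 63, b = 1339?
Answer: 1843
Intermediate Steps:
r(K) = 504 (r(K) = 8*63 = 504)
b + r(20) = 1339 + 504 = 1843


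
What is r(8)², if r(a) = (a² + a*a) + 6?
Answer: 17956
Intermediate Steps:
r(a) = 6 + 2*a² (r(a) = (a² + a²) + 6 = 2*a² + 6 = 6 + 2*a²)
r(8)² = (6 + 2*8²)² = (6 + 2*64)² = (6 + 128)² = 134² = 17956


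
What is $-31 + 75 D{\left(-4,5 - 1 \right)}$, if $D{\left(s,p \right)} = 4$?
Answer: $269$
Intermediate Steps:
$-31 + 75 D{\left(-4,5 - 1 \right)} = -31 + 75 \cdot 4 = -31 + 300 = 269$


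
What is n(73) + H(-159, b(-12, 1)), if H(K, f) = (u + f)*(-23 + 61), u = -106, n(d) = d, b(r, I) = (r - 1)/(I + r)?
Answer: -43011/11 ≈ -3910.1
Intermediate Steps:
b(r, I) = (-1 + r)/(I + r)
H(K, f) = -4028 + 38*f (H(K, f) = (-106 + f)*(-23 + 61) = (-106 + f)*38 = -4028 + 38*f)
n(73) + H(-159, b(-12, 1)) = 73 + (-4028 + 38*((-1 - 12)/(1 - 12))) = 73 + (-4028 + 38*(-13/(-11))) = 73 + (-4028 + 38*(-1/11*(-13))) = 73 + (-4028 + 38*(13/11)) = 73 + (-4028 + 494/11) = 73 - 43814/11 = -43011/11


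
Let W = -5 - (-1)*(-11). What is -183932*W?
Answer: 2942912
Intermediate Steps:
W = -16 (W = -5 - 1*11 = -5 - 11 = -16)
-183932*W = -183932*(-16) = 2942912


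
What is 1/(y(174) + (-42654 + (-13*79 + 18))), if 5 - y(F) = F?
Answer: -1/43832 ≈ -2.2814e-5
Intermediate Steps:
y(F) = 5 - F
1/(y(174) + (-42654 + (-13*79 + 18))) = 1/((5 - 1*174) + (-42654 + (-13*79 + 18))) = 1/((5 - 174) + (-42654 + (-1027 + 18))) = 1/(-169 + (-42654 - 1009)) = 1/(-169 - 43663) = 1/(-43832) = -1/43832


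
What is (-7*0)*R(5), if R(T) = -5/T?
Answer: 0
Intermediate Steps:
(-7*0)*R(5) = (-7*0)*(-5/5) = 0*(-5*1/5) = 0*(-1) = 0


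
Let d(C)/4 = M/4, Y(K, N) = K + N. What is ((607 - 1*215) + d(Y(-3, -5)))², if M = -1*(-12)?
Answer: 163216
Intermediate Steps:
M = 12
d(C) = 12 (d(C) = 4*(12/4) = 4*(12*(¼)) = 4*3 = 12)
((607 - 1*215) + d(Y(-3, -5)))² = ((607 - 1*215) + 12)² = ((607 - 215) + 12)² = (392 + 12)² = 404² = 163216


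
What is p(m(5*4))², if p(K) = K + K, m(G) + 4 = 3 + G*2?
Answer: 6084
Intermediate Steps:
m(G) = -1 + 2*G (m(G) = -4 + (3 + G*2) = -4 + (3 + 2*G) = -1 + 2*G)
p(K) = 2*K
p(m(5*4))² = (2*(-1 + 2*(5*4)))² = (2*(-1 + 2*20))² = (2*(-1 + 40))² = (2*39)² = 78² = 6084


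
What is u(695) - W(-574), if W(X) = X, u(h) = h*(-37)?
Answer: -25141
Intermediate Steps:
u(h) = -37*h
u(695) - W(-574) = -37*695 - 1*(-574) = -25715 + 574 = -25141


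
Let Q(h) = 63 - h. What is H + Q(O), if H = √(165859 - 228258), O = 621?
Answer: -558 + I*√62399 ≈ -558.0 + 249.8*I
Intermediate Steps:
H = I*√62399 (H = √(-62399) = I*√62399 ≈ 249.8*I)
H + Q(O) = I*√62399 + (63 - 1*621) = I*√62399 + (63 - 621) = I*√62399 - 558 = -558 + I*√62399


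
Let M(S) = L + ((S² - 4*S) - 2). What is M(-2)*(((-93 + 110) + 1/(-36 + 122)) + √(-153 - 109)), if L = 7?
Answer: 24871/86 + 17*I*√262 ≈ 289.2 + 275.17*I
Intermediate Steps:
M(S) = 5 + S² - 4*S (M(S) = 7 + ((S² - 4*S) - 2) = 7 + (-2 + S² - 4*S) = 5 + S² - 4*S)
M(-2)*(((-93 + 110) + 1/(-36 + 122)) + √(-153 - 109)) = (5 + (-2)² - 4*(-2))*(((-93 + 110) + 1/(-36 + 122)) + √(-153 - 109)) = (5 + 4 + 8)*((17 + 1/86) + √(-262)) = 17*((17 + 1/86) + I*√262) = 17*(1463/86 + I*√262) = 24871/86 + 17*I*√262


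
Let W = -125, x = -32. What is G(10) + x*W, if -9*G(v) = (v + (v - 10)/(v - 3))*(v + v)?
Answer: 35800/9 ≈ 3977.8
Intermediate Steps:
G(v) = -2*v*(v + (-10 + v)/(-3 + v))/9 (G(v) = -(v + (v - 10)/(v - 3))*(v + v)/9 = -(v + (-10 + v)/(-3 + v))*2*v/9 = -2*v*(v + (-10 + v)/(-3 + v))/9)
G(10) + x*W = (2/9)*10*(10 - 1*10² + 2*10)/(-3 + 10) - 32*(-125) = (2/9)*10*(10 - 1*100 + 20)/7 + 4000 = (2/9)*10*(⅐)*(10 - 100 + 20) + 4000 = (2/9)*10*(⅐)*(-70) + 4000 = -200/9 + 4000 = 35800/9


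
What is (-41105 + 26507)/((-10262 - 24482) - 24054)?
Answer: 7299/29399 ≈ 0.24827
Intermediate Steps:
(-41105 + 26507)/((-10262 - 24482) - 24054) = -14598/(-34744 - 24054) = -14598/(-58798) = -14598*(-1/58798) = 7299/29399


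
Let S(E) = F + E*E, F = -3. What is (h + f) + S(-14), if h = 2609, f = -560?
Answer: 2242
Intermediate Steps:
S(E) = -3 + E² (S(E) = -3 + E*E = -3 + E²)
(h + f) + S(-14) = (2609 - 560) + (-3 + (-14)²) = 2049 + (-3 + 196) = 2049 + 193 = 2242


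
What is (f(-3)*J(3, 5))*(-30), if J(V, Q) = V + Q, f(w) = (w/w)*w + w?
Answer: 1440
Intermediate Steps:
f(w) = 2*w (f(w) = 1*w + w = w + w = 2*w)
J(V, Q) = Q + V
(f(-3)*J(3, 5))*(-30) = ((2*(-3))*(5 + 3))*(-30) = -6*8*(-30) = -48*(-30) = 1440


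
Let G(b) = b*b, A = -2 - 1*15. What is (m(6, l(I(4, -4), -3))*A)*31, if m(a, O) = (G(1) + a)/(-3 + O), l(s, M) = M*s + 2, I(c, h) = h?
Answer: -3689/11 ≈ -335.36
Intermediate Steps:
A = -17 (A = -2 - 15 = -17)
G(b) = b²
l(s, M) = 2 + M*s
m(a, O) = (1 + a)/(-3 + O) (m(a, O) = (1² + a)/(-3 + O) = (1 + a)/(-3 + O))
(m(6, l(I(4, -4), -3))*A)*31 = (((1 + 6)/(-3 + (2 - 3*(-4))))*(-17))*31 = ((7/(-3 + (2 + 12)))*(-17))*31 = ((7/(-3 + 14))*(-17))*31 = ((7/11)*(-17))*31 = -119/11*31 = -3689/11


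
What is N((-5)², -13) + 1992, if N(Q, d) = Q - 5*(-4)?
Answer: 2037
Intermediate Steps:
N(Q, d) = 20 + Q (N(Q, d) = Q + 20 = 20 + Q)
N((-5)², -13) + 1992 = (20 + (-5)²) + 1992 = (20 + 25) + 1992 = 45 + 1992 = 2037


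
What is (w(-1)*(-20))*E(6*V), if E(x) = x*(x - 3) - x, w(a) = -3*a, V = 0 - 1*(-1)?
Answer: -720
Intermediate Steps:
V = 1 (V = 0 + 1 = 1)
E(x) = -x + x*(-3 + x) (E(x) = x*(-3 + x) - x = -x + x*(-3 + x))
(w(-1)*(-20))*E(6*V) = (-3*(-1)*(-20))*((6*1)*(-4 + 6*1)) = (3*(-20))*(6*(-4 + 6)) = -360*2 = -60*12 = -720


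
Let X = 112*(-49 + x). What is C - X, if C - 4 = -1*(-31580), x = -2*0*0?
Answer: 37072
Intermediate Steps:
x = 0 (x = 0*0 = 0)
C = 31584 (C = 4 - 1*(-31580) = 4 + 31580 = 31584)
X = -5488 (X = 112*(-49 + 0) = 112*(-49) = -5488)
C - X = 31584 - 1*(-5488) = 31584 + 5488 = 37072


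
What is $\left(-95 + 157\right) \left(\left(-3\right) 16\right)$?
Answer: $-2976$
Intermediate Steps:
$\left(-95 + 157\right) \left(\left(-3\right) 16\right) = 62 \left(-48\right) = -2976$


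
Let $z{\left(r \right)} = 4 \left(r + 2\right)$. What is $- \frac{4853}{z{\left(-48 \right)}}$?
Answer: $\frac{211}{8} \approx 26.375$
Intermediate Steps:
$z{\left(r \right)} = 8 + 4 r$ ($z{\left(r \right)} = 4 \left(2 + r\right) = 8 + 4 r$)
$- \frac{4853}{z{\left(-48 \right)}} = - \frac{4853}{8 + 4 \left(-48\right)} = - \frac{4853}{8 - 192} = - \frac{4853}{-184} = \left(-4853\right) \left(- \frac{1}{184}\right) = \frac{211}{8}$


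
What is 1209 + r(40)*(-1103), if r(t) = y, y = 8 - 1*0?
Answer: -7615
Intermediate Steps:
y = 8 (y = 8 + 0 = 8)
r(t) = 8
1209 + r(40)*(-1103) = 1209 + 8*(-1103) = 1209 - 8824 = -7615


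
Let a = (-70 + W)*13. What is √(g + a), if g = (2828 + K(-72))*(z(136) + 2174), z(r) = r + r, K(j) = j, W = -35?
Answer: √6739811 ≈ 2596.1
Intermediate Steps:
z(r) = 2*r
g = 6741176 (g = (2828 - 72)*(2*136 + 2174) = 2756*(272 + 2174) = 2756*2446 = 6741176)
a = -1365 (a = (-70 - 35)*13 = -105*13 = -1365)
√(g + a) = √(6741176 - 1365) = √6739811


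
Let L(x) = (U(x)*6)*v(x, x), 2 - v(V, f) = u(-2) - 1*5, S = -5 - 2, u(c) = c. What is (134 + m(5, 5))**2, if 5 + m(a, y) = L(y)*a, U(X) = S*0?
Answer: 16641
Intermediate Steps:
S = -7
v(V, f) = 9 (v(V, f) = 2 - (-2 - 1*5) = 2 - (-2 - 5) = 2 - 1*(-7) = 2 + 7 = 9)
U(X) = 0 (U(X) = -7*0 = 0)
L(x) = 0 (L(x) = (0*6)*9 = 0*9 = 0)
m(a, y) = -5 (m(a, y) = -5 + 0*a = -5 + 0 = -5)
(134 + m(5, 5))**2 = (134 - 5)**2 = 129**2 = 16641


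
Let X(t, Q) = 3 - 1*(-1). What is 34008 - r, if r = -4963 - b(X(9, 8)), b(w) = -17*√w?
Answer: 38937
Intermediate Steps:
X(t, Q) = 4 (X(t, Q) = 3 + 1 = 4)
r = -4929 (r = -4963 - (-17)*√4 = -4963 - (-17)*2 = -4963 - 1*(-34) = -4963 + 34 = -4929)
34008 - r = 34008 - 1*(-4929) = 34008 + 4929 = 38937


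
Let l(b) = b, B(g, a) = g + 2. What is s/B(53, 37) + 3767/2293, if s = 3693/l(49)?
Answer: 18620114/6179635 ≈ 3.0131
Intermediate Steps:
B(g, a) = 2 + g
s = 3693/49 ≈ 75.367
s/B(53, 37) + 3767/2293 = 3693/(49*(2 + 53)) + 3767/2293 = (3693/49)/55 + 3767*(1/2293) = (3693/49)*(1/55) + 3767/2293 = 3693/2695 + 3767/2293 = 18620114/6179635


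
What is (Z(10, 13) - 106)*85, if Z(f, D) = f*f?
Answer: -510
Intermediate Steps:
Z(f, D) = f²
(Z(10, 13) - 106)*85 = (10² - 106)*85 = (100 - 106)*85 = -6*85 = -510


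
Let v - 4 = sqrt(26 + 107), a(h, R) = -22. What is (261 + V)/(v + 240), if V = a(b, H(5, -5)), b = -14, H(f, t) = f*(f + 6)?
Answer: 58316/59403 - 239*sqrt(133)/59403 ≈ 0.93530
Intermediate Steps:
H(f, t) = f*(6 + f)
V = -22
v = 4 + sqrt(133) (v = 4 + sqrt(26 + 107) = 4 + sqrt(133) ≈ 15.533)
(261 + V)/(v + 240) = (261 - 22)/((4 + sqrt(133)) + 240) = 239/(244 + sqrt(133))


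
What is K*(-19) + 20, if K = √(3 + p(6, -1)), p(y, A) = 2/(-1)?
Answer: 1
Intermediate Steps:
p(y, A) = -2 (p(y, A) = 2*(-1) = -2)
K = 1 (K = √(3 - 2) = √1 = 1)
K*(-19) + 20 = 1*(-19) + 20 = -19 + 20 = 1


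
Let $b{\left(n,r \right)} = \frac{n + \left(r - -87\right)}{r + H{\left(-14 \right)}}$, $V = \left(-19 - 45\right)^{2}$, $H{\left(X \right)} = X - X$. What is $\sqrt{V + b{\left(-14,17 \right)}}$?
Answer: $\frac{\sqrt{1185274}}{17} \approx 64.041$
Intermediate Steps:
$H{\left(X \right)} = 0$
$V = 4096$ ($V = \left(-64\right)^{2} = 4096$)
$b{\left(n,r \right)} = \frac{87 + n + r}{r}$ ($b{\left(n,r \right)} = \frac{n + \left(r - -87\right)}{r + 0} = \frac{n + \left(r + 87\right)}{r} = \frac{n + \left(87 + r\right)}{r} = \frac{87 + n + r}{r}$)
$\sqrt{V + b{\left(-14,17 \right)}} = \sqrt{4096 + \frac{87 - 14 + 17}{17}} = \sqrt{4096 + \frac{1}{17} \cdot 90} = \sqrt{4096 + \frac{90}{17}} = \sqrt{\frac{69722}{17}} = \frac{\sqrt{1185274}}{17}$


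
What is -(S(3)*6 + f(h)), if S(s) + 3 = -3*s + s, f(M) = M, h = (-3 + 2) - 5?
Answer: 60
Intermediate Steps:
h = -6 (h = -1 - 5 = -6)
S(s) = -3 - 2*s (S(s) = -3 + (-3*s + s) = -3 - 2*s)
-(S(3)*6 + f(h)) = -((-3 - 2*3)*6 - 6) = -((-3 - 6)*6 - 6) = -(-9*6 - 6) = -(-54 - 6) = -1*(-60) = 60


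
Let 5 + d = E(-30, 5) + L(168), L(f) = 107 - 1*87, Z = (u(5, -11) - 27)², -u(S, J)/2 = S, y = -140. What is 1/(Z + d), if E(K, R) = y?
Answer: 1/1244 ≈ 0.00080386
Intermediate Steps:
u(S, J) = -2*S
E(K, R) = -140
Z = 1369 (Z = (-2*5 - 27)² = (-10 - 27)² = (-37)² = 1369)
L(f) = 20 (L(f) = 107 - 87 = 20)
d = -125 (d = -5 + (-140 + 20) = -5 - 120 = -125)
1/(Z + d) = 1/(1369 - 125) = 1/1244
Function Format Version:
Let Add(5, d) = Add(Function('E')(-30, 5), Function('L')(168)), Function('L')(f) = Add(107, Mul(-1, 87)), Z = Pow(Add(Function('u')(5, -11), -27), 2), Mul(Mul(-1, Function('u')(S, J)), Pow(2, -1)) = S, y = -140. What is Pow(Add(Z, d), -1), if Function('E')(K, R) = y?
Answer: Rational(1, 1244) ≈ 0.00080386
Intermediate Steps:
Function('u')(S, J) = Mul(-2, S)
Function('E')(K, R) = -140
Z = 1369 (Z = Pow(Add(Mul(-2, 5), -27), 2) = Pow(Add(-10, -27), 2) = Pow(-37, 2) = 1369)
Function('L')(f) = 20 (Function('L')(f) = Add(107, -87) = 20)
d = -125 (d = Add(-5, Add(-140, 20)) = Add(-5, -120) = -125)
Pow(Add(Z, d), -1) = Pow(Add(1369, -125), -1) = Pow(1244, -1) = Rational(1, 1244)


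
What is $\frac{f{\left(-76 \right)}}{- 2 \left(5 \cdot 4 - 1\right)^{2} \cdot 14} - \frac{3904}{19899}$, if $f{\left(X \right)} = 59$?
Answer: $- \frac{40635673}{201139092} \approx -0.20203$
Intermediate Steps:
$\frac{f{\left(-76 \right)}}{- 2 \left(5 \cdot 4 - 1\right)^{2} \cdot 14} - \frac{3904}{19899} = \frac{59}{- 2 \left(5 \cdot 4 - 1\right)^{2} \cdot 14} - \frac{3904}{19899} = \frac{59}{- 2 \left(20 - 1\right)^{2} \cdot 14} - \frac{3904}{19899} = \frac{59}{- 2 \cdot 19^{2} \cdot 14} - \frac{3904}{19899} = \frac{59}{\left(-2\right) 361 \cdot 14} - \frac{3904}{19899} = \frac{59}{\left(-722\right) 14} - \frac{3904}{19899} = \frac{59}{-10108} - \frac{3904}{19899} = 59 \left(- \frac{1}{10108}\right) - \frac{3904}{19899} = - \frac{59}{10108} - \frac{3904}{19899} = - \frac{40635673}{201139092}$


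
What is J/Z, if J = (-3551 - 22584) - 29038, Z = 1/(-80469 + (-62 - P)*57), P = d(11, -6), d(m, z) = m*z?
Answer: 4427136693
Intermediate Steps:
P = -66 (P = 11*(-6) = -66)
Z = -1/80241 (Z = 1/(-80469 + (-62 - 1*(-66))*57) = 1/(-80469 + (-62 + 66)*57) = 1/(-80469 + 4*57) = 1/(-80469 + 228) = 1/(-80241) = -1/80241 ≈ -1.2462e-5)
J = -55173 (J = -26135 - 29038 = -55173)
J/Z = -55173/(-1/80241) = -55173*(-80241) = 4427136693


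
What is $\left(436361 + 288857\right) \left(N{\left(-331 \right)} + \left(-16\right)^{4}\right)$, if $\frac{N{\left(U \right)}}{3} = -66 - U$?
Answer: $48104435158$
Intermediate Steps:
$N{\left(U \right)} = -198 - 3 U$ ($N{\left(U \right)} = 3 \left(-66 - U\right) = -198 - 3 U$)
$\left(436361 + 288857\right) \left(N{\left(-331 \right)} + \left(-16\right)^{4}\right) = \left(436361 + 288857\right) \left(\left(-198 - -993\right) + \left(-16\right)^{4}\right) = 725218 \left(\left(-198 + 993\right) + 65536\right) = 725218 \left(795 + 65536\right) = 725218 \cdot 66331 = 48104435158$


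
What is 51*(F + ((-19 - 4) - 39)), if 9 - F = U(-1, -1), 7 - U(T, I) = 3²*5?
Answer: -765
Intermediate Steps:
U(T, I) = -38 (U(T, I) = 7 - 3²*5 = 7 - 9*5 = 7 - 1*45 = 7 - 45 = -38)
F = 47 (F = 9 - 1*(-38) = 9 + 38 = 47)
51*(F + ((-19 - 4) - 39)) = 51*(47 + ((-19 - 4) - 39)) = 51*(47 + (-23 - 39)) = 51*(47 - 62) = 51*(-15) = -765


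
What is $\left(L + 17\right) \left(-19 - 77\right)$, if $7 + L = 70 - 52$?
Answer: $-2688$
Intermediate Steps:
$L = 11$ ($L = -7 + \left(70 - 52\right) = -7 + 18 = 11$)
$\left(L + 17\right) \left(-19 - 77\right) = \left(11 + 17\right) \left(-19 - 77\right) = 28 \left(-96\right) = -2688$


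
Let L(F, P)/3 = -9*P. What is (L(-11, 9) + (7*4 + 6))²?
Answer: 43681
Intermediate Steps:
L(F, P) = -27*P (L(F, P) = 3*(-9*P) = -27*P)
(L(-11, 9) + (7*4 + 6))² = (-27*9 + (7*4 + 6))² = (-243 + (28 + 6))² = (-243 + 34)² = (-209)² = 43681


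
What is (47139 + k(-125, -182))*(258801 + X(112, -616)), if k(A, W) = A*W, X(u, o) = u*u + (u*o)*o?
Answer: 2989181673713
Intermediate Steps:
X(u, o) = u² + u*o² (X(u, o) = u² + (o*u)*o = u² + u*o²)
(47139 + k(-125, -182))*(258801 + X(112, -616)) = (47139 - 125*(-182))*(258801 + 112*(112 + (-616)²)) = (47139 + 22750)*(258801 + 112*(112 + 379456)) = 69889*(258801 + 112*379568) = 69889*(258801 + 42511616) = 69889*42770417 = 2989181673713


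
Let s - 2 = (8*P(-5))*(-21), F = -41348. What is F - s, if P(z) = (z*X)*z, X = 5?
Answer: -20350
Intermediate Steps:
P(z) = 5*z**2 (P(z) = (z*5)*z = (5*z)*z = 5*z**2)
s = -20998 (s = 2 + (8*(5*(-5)**2))*(-21) = 2 + (8*(5*25))*(-21) = 2 + (8*125)*(-21) = 2 + 1000*(-21) = 2 - 21000 = -20998)
F - s = -41348 - 1*(-20998) = -41348 + 20998 = -20350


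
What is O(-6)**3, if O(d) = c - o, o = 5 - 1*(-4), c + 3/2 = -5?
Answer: -29791/8 ≈ -3723.9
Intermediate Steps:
c = -13/2 (c = -3/2 - 5 = -13/2 ≈ -6.5000)
o = 9 (o = 5 + 4 = 9)
O(d) = -31/2 (O(d) = -13/2 - 1*9 = -13/2 - 9 = -31/2)
O(-6)**3 = (-31/2)**3 = -29791/8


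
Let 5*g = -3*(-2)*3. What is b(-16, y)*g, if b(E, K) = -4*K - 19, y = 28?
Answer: -2358/5 ≈ -471.60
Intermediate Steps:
b(E, K) = -19 - 4*K
g = 18/5 (g = (-3*(-2)*3)/5 = (6*3)/5 = (1/5)*18 = 18/5 ≈ 3.6000)
b(-16, y)*g = (-19 - 4*28)*(18/5) = (-19 - 112)*(18/5) = -131*18/5 = -2358/5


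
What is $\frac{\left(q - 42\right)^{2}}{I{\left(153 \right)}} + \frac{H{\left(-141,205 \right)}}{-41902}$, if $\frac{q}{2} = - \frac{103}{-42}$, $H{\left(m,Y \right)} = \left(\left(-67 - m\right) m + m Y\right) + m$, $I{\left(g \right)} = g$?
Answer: $\frac{2006548973}{201946689} \approx 9.936$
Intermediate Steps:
$H{\left(m,Y \right)} = m + Y m + m \left(-67 - m\right)$ ($H{\left(m,Y \right)} = \left(m \left(-67 - m\right) + Y m\right) + m = \left(Y m + m \left(-67 - m\right)\right) + m = m + Y m + m \left(-67 - m\right)$)
$q = \frac{103}{21}$ ($q = 2 \left(- \frac{103}{-42}\right) = 2 \left(\left(-103\right) \left(- \frac{1}{42}\right)\right) = 2 \cdot \frac{103}{42} = \frac{103}{21} \approx 4.9048$)
$\frac{\left(q - 42\right)^{2}}{I{\left(153 \right)}} + \frac{H{\left(-141,205 \right)}}{-41902} = \frac{\left(\frac{103}{21} - 42\right)^{2}}{153} + \frac{\left(-141\right) \left(-66 + 205 - -141\right)}{-41902} = \left(- \frac{779}{21}\right)^{2} \cdot \frac{1}{153} + - 141 \left(-66 + 205 + 141\right) \left(- \frac{1}{41902}\right) = \frac{606841}{441} \cdot \frac{1}{153} + \left(-141\right) 280 \left(- \frac{1}{41902}\right) = \frac{606841}{67473} - - \frac{2820}{2993} = \frac{606841}{67473} + \frac{2820}{2993} = \frac{2006548973}{201946689}$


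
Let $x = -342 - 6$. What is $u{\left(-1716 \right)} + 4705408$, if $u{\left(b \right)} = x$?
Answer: $4705060$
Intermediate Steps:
$x = -348$
$u{\left(b \right)} = -348$
$u{\left(-1716 \right)} + 4705408 = -348 + 4705408 = 4705060$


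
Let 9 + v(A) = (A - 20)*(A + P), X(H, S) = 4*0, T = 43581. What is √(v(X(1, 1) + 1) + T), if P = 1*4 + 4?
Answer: √43401 ≈ 208.33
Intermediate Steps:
P = 8 (P = 4 + 4 = 8)
X(H, S) = 0
v(A) = -9 + (-20 + A)*(8 + A) (v(A) = -9 + (A - 20)*(A + 8) = -9 + (-20 + A)*(8 + A))
√(v(X(1, 1) + 1) + T) = √((-169 + (0 + 1)² - 12*(0 + 1)) + 43581) = √((-169 + 1² - 12*1) + 43581) = √((-169 + 1 - 12) + 43581) = √(-180 + 43581) = √43401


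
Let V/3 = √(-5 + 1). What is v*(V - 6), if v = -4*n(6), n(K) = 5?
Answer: 120 - 120*I ≈ 120.0 - 120.0*I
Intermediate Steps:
V = 6*I (V = 3*√(-5 + 1) = 3*√(-4) = 3*(2*I) = 6*I ≈ 6.0*I)
v = -20 (v = -4*5 = -20)
v*(V - 6) = -20*(6*I - 6) = -20*(-6 + 6*I) = 120 - 120*I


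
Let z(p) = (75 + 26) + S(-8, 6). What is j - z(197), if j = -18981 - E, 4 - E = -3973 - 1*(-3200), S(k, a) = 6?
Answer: -19865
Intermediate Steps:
E = 777 (E = 4 - (-3973 - 1*(-3200)) = 4 - (-3973 + 3200) = 4 - 1*(-773) = 4 + 773 = 777)
z(p) = 107 (z(p) = (75 + 26) + 6 = 101 + 6 = 107)
j = -19758 (j = -18981 - 1*777 = -18981 - 777 = -19758)
j - z(197) = -19758 - 1*107 = -19758 - 107 = -19865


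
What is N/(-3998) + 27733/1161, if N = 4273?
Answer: 105915581/4641678 ≈ 22.818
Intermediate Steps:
N/(-3998) + 27733/1161 = 4273/(-3998) + 27733/1161 = 4273*(-1/3998) + 27733*(1/1161) = -4273/3998 + 27733/1161 = 105915581/4641678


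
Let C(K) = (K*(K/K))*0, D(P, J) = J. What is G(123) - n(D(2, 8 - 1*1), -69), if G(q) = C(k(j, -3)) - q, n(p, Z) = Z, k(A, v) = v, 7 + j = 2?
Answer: -54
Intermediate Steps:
j = -5 (j = -7 + 2 = -5)
C(K) = 0 (C(K) = (K*1)*0 = K*0 = 0)
G(q) = -q (G(q) = 0 - q = -q)
G(123) - n(D(2, 8 - 1*1), -69) = -1*123 - 1*(-69) = -123 + 69 = -54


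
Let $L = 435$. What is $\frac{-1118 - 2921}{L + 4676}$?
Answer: $- \frac{4039}{5111} \approx -0.79026$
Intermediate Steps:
$\frac{-1118 - 2921}{L + 4676} = \frac{-1118 - 2921}{435 + 4676} = - \frac{4039}{5111}$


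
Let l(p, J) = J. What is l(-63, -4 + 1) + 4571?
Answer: 4568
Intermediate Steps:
l(-63, -4 + 1) + 4571 = (-4 + 1) + 4571 = -3 + 4571 = 4568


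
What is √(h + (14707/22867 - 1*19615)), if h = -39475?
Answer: I*√30897806318041/22867 ≈ 243.08*I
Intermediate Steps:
√(h + (14707/22867 - 1*19615)) = √(-39475 + (14707/22867 - 1*19615)) = √(-39475 + (14707*(1/22867) - 19615)) = √(-39475 + (14707/22867 - 19615)) = √(-39475 - 448521498/22867) = √(-1351196323/22867) = I*√30897806318041/22867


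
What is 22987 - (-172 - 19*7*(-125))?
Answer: 6534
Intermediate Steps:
22987 - (-172 - 19*7*(-125)) = 22987 - (-172 - 133*(-125)) = 22987 - (-172 + 16625) = 22987 - 1*16453 = 22987 - 16453 = 6534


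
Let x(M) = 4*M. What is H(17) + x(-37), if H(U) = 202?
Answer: 54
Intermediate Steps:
H(17) + x(-37) = 202 + 4*(-37) = 202 - 148 = 54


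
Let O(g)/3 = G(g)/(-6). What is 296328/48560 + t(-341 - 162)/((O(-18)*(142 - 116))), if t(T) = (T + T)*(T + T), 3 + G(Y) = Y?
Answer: 6153170713/1657110 ≈ 3713.2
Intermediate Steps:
G(Y) = -3 + Y
t(T) = 4*T**2 (t(T) = (2*T)*(2*T) = 4*T**2)
O(g) = 3/2 - g/2 (O(g) = 3*((-3 + g)/(-6)) = 3*((-3 + g)*(-1/6)) = 3*(1/2 - g/6) = 3/2 - g/2)
296328/48560 + t(-341 - 162)/((O(-18)*(142 - 116))) = 296328/48560 + (4*(-341 - 162)**2)/(((3/2 - 1/2*(-18))*(142 - 116))) = 296328*(1/48560) + (4*(-503)**2)/(((3/2 + 9)*26)) = 37041/6070 + (4*253009)/(((21/2)*26)) = 37041/6070 + 1012036/273 = 6153170713/1657110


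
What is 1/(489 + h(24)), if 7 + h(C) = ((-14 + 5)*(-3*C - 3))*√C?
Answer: -241/5351338 + 675*√6/5351338 ≈ 0.00026393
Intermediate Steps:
h(C) = -7 + √C*(27 + 27*C) (h(C) = -7 + ((-14 + 5)*(-3*C - 3))*√C = -7 + (-9*(-3 - 3*C))*√C = -7 + (27 + 27*C)*√C = -7 + √C*(27 + 27*C))
1/(489 + h(24)) = 1/(489 + (-7 + 27*√24 + 27*24^(3/2))) = 1/(489 + (-7 + 27*(2*√6) + 27*(48*√6))) = 1/(489 + (-7 + 54*√6 + 1296*√6)) = 1/(489 + (-7 + 1350*√6)) = 1/(482 + 1350*√6)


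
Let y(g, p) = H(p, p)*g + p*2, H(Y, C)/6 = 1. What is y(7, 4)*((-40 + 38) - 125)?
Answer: -6350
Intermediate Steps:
H(Y, C) = 6 (H(Y, C) = 6*1 = 6)
y(g, p) = 2*p + 6*g (y(g, p) = 6*g + p*2 = 6*g + 2*p = 2*p + 6*g)
y(7, 4)*((-40 + 38) - 125) = (2*4 + 6*7)*((-40 + 38) - 125) = (8 + 42)*(-2 - 125) = 50*(-127) = -6350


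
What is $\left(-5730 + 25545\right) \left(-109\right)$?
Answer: $-2159835$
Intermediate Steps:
$\left(-5730 + 25545\right) \left(-109\right) = 19815 \left(-109\right) = -2159835$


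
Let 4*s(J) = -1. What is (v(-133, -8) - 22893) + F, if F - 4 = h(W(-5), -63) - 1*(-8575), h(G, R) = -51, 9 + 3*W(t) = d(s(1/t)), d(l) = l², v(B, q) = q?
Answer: -14373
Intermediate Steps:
s(J) = -¼ (s(J) = (¼)*(-1) = -¼)
W(t) = -143/48 (W(t) = -3 + (-¼)²/3 = -3 + (⅓)*(1/16) = -3 + 1/48 = -143/48)
F = 8528 (F = 4 + (-51 - 1*(-8575)) = 4 + (-51 + 8575) = 4 + 8524 = 8528)
(v(-133, -8) - 22893) + F = (-8 - 22893) + 8528 = -22901 + 8528 = -14373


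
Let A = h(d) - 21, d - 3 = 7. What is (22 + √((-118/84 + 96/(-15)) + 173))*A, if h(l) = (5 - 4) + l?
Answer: -220 - √7285110/21 ≈ -348.53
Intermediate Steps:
d = 10 (d = 3 + 7 = 10)
h(l) = 1 + l
A = -10 (A = (1 + 10) - 21 = 11 - 21 = -10)
(22 + √((-118/84 + 96/(-15)) + 173))*A = (22 + √((-118/84 + 96/(-15)) + 173))*(-10) = (22 + √((-118*1/84 + 96*(-1/15)) + 173))*(-10) = (22 + √((-59/42 - 32/5) + 173))*(-10) = (22 + √(-1639/210 + 173))*(-10) = (22 + √(34691/210))*(-10) = (22 + √7285110/210)*(-10) = -220 - √7285110/21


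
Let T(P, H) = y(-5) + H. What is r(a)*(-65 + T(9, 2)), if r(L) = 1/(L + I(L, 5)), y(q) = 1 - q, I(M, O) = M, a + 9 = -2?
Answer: 57/22 ≈ 2.5909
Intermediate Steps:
a = -11 (a = -9 - 2 = -11)
T(P, H) = 6 + H (T(P, H) = (1 - 1*(-5)) + H = (1 + 5) + H = 6 + H)
r(L) = 1/(2*L) (r(L) = 1/(L + L) = 1/(2*L))
r(a)*(-65 + T(9, 2)) = ((½)/(-11))*(-65 + (6 + 2)) = ((½)*(-1/11))*(-65 + 8) = -1/22*(-57) = 57/22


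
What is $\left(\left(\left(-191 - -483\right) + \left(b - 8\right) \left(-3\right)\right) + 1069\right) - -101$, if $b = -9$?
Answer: $1513$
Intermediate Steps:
$\left(\left(\left(-191 - -483\right) + \left(b - 8\right) \left(-3\right)\right) + 1069\right) - -101 = \left(\left(\left(-191 - -483\right) + \left(-9 - 8\right) \left(-3\right)\right) + 1069\right) - -101 = \left(\left(\left(-191 + 483\right) - -51\right) + 1069\right) + 101 = \left(\left(292 + 51\right) + 1069\right) + 101 = \left(343 + 1069\right) + 101 = 1412 + 101 = 1513$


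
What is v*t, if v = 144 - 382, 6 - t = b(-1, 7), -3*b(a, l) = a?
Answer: -4046/3 ≈ -1348.7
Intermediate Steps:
b(a, l) = -a/3
t = 17/3 (t = 6 - (-1)*(-1)/3 = 6 - 1*⅓ = 6 - ⅓ = 17/3 ≈ 5.6667)
v = -238
v*t = -238*17/3 = -4046/3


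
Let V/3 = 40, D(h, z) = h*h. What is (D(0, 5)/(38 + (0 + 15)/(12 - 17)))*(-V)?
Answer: 0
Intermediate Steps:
D(h, z) = h²
V = 120 (V = 3*40 = 120)
(D(0, 5)/(38 + (0 + 15)/(12 - 17)))*(-V) = (0²/(38 + (0 + 15)/(12 - 17)))*(-1*120) = (0/(38 + 15/(-5)))*(-120) = (0/(38 + 15*(-⅕)))*(-120) = (0/(38 - 3))*(-120) = (0/35)*(-120) = (0*(1/35))*(-120) = 0*(-120) = 0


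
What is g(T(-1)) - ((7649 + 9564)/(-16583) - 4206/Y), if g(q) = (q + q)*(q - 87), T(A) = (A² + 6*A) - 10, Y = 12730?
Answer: 46161409642/15078685 ≈ 3061.4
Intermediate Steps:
T(A) = -10 + A² + 6*A
g(q) = 2*q*(-87 + q) (g(q) = (2*q)*(-87 + q) = 2*q*(-87 + q))
g(T(-1)) - ((7649 + 9564)/(-16583) - 4206/Y) = 2*(-10 + (-1)² + 6*(-1))*(-87 + (-10 + (-1)² + 6*(-1))) - ((7649 + 9564)/(-16583) - 4206/12730) = 2*(-10 + 1 - 6)*(-87 + (-10 + 1 - 6)) - (17213*(-1/16583) - 4206*1/12730) = 2*(-15)*(-87 - 15) - (-2459/2369 - 2103/6365) = 2*(-15)*(-102) - 1*(-20633542/15078685) = 3060 + 20633542/15078685 = 46161409642/15078685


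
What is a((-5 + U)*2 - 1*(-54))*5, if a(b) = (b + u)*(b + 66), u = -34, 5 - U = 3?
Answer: 7980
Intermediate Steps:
U = 2 (U = 5 - 1*3 = 5 - 3 = 2)
a(b) = (-34 + b)*(66 + b) (a(b) = (b - 34)*(b + 66) = (-34 + b)*(66 + b))
a((-5 + U)*2 - 1*(-54))*5 = (-2244 + ((-5 + 2)*2 - 1*(-54))**2 + 32*((-5 + 2)*2 - 1*(-54)))*5 = (-2244 + (-3*2 + 54)**2 + 32*(-3*2 + 54))*5 = (-2244 + (-6 + 54)**2 + 32*(-6 + 54))*5 = (-2244 + 48**2 + 32*48)*5 = (-2244 + 2304 + 1536)*5 = 1596*5 = 7980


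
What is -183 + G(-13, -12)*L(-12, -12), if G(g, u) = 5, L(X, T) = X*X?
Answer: 537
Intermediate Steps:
L(X, T) = X²
-183 + G(-13, -12)*L(-12, -12) = -183 + 5*(-12)² = -183 + 5*144 = -183 + 720 = 537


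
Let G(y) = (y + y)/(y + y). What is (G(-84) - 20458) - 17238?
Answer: -37695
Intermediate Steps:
G(y) = 1 (G(y) = (2*y)/((2*y)) = (2*y)*(1/(2*y)) = 1)
(G(-84) - 20458) - 17238 = (1 - 20458) - 17238 = -20457 - 17238 = -37695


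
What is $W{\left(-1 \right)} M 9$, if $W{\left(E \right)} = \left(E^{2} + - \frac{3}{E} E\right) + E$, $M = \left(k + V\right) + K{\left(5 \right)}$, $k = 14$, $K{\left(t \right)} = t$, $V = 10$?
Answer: $-783$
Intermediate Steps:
$M = 29$ ($M = \left(14 + 10\right) + 5 = 24 + 5 = 29$)
$W{\left(E \right)} = -3 + E + E^{2}$ ($W{\left(E \right)} = \left(E^{2} - 3\right) + E = \left(-3 + E^{2}\right) + E = -3 + E + E^{2}$)
$W{\left(-1 \right)} M 9 = \left(-3 - 1 + \left(-1\right)^{2}\right) 29 \cdot 9 = \left(-3 - 1 + 1\right) 29 \cdot 9 = \left(-3\right) 29 \cdot 9 = \left(-87\right) 9 = -783$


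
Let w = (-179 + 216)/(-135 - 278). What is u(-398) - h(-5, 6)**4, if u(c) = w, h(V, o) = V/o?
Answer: -306077/535248 ≈ -0.57184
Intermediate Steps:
w = -37/413 (w = 37/(-413) = 37*(-1/413) = -37/413 ≈ -0.089588)
u(c) = -37/413
u(-398) - h(-5, 6)**4 = -37/413 - (-5/6)**4 = -37/413 - 1*625/1296 = -37/413 - 625/1296 = -306077/535248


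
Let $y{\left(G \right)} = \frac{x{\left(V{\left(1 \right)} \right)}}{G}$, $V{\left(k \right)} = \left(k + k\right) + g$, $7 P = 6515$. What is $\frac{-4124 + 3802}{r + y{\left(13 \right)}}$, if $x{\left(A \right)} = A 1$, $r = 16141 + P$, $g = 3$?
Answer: $- \frac{29302}{1553561} \approx -0.018861$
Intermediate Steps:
$P = \frac{6515}{7}$ ($P = \frac{1}{7} \cdot 6515 = \frac{6515}{7} \approx 930.71$)
$r = \frac{119502}{7}$ ($r = 16141 + \frac{6515}{7} = \frac{119502}{7} \approx 17072.0$)
$V{\left(k \right)} = 3 + 2 k$ ($V{\left(k \right)} = \left(k + k\right) + 3 = 2 k + 3 = 3 + 2 k$)
$x{\left(A \right)} = A$
$y{\left(G \right)} = \frac{5}{G}$ ($y{\left(G \right)} = \frac{3 + 2 \cdot 1}{G} = \frac{3 + 2}{G} = \frac{5}{G}$)
$\frac{-4124 + 3802}{r + y{\left(13 \right)}} = \frac{-4124 + 3802}{\frac{119502}{7} + \frac{5}{13}} = - \frac{322}{\frac{119502}{7} + 5 \cdot \frac{1}{13}} = - \frac{322}{\frac{119502}{7} + \frac{5}{13}} = - \frac{322}{\frac{1553561}{91}} = \left(-322\right) \frac{91}{1553561} = - \frac{29302}{1553561}$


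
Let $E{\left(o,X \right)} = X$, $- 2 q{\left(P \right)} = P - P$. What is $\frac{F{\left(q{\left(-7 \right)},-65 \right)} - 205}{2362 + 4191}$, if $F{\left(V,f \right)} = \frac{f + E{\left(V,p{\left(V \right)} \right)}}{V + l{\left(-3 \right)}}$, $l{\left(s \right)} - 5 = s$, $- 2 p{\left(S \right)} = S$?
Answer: $- \frac{475}{13106} \approx -0.036243$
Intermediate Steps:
$p{\left(S \right)} = - \frac{S}{2}$
$l{\left(s \right)} = 5 + s$
$q{\left(P \right)} = 0$ ($q{\left(P \right)} = - \frac{P - P}{2} = \left(- \frac{1}{2}\right) 0 = 0$)
$F{\left(V,f \right)} = \frac{f - \frac{V}{2}}{2 + V}$ ($F{\left(V,f \right)} = \frac{f - \frac{V}{2}}{V + \left(5 - 3\right)} = \frac{f - \frac{V}{2}}{V + 2} = \frac{f - \frac{V}{2}}{2 + V}$)
$\frac{F{\left(q{\left(-7 \right)},-65 \right)} - 205}{2362 + 4191} = \frac{\frac{-65 - 0}{2 + 0} - 205}{2362 + 4191} = \frac{\frac{-65 + 0}{2} - 205}{6553} = \left(\frac{1}{2} \left(-65\right) - 205\right) \frac{1}{6553} = \left(- \frac{65}{2} - 205\right) \frac{1}{6553} = \left(- \frac{475}{2}\right) \frac{1}{6553} = - \frac{475}{13106}$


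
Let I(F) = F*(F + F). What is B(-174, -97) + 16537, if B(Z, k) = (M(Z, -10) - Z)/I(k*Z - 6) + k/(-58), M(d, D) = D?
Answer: 68265579426517/4127633568 ≈ 16539.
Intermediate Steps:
I(F) = 2*F² (I(F) = F*(2*F) = 2*F²)
B(Z, k) = -k/58 + (-10 - Z)/(2*(-6 + Z*k)²) (B(Z, k) = (-10 - Z)/((2*(k*Z - 6)²)) + k/(-58) = (-10 - Z)/((2*(Z*k - 6)²)) + k*(-1/58) = (-10 - Z)/((2*(-6 + Z*k)²)) - k/58 = (-10 - Z)*(1/(2*(-6 + Z*k)²)) - k/58 = (-10 - Z)/(2*(-6 + Z*k)²) - k/58 = -k/58 + (-10 - Z)/(2*(-6 + Z*k)²))
B(-174, -97) + 16537 = (-290 - 29*(-174) - 1*(-97)*(-6 - 174*(-97))²)/(58*(-6 - 174*(-97))²) + 16537 = (-290 + 5046 - 1*(-97)*(-6 + 16878)²)/(58*(-6 + 16878)²) + 16537 = (1/58)*(-290 + 5046 - 1*(-97)*16872²)/16872² + 16537 = (1/58)*(1/284664384)*(-290 + 5046 - 1*(-97)*284664384) + 16537 = (1/58)*(1/284664384)*(-290 + 5046 + 27612445248) + 16537 = (1/58)*(1/284664384)*27612450004 + 16537 = 6903112501/4127633568 + 16537 = 68265579426517/4127633568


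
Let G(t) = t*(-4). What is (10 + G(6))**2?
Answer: 196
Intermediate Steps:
G(t) = -4*t
(10 + G(6))**2 = (10 - 4*6)**2 = (10 - 24)**2 = (-14)**2 = 196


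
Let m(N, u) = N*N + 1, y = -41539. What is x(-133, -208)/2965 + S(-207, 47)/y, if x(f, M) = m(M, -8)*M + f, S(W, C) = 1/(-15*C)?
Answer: -52708615821154/17366002035 ≈ -3035.2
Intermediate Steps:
m(N, u) = 1 + N² (m(N, u) = N² + 1 = 1 + N²)
S(W, C) = -1/(15*C)
x(f, M) = f + M*(1 + M²) (x(f, M) = (1 + M²)*M + f = M*(1 + M²) + f = f + M*(1 + M²))
x(-133, -208)/2965 + S(-207, 47)/y = (-208 - 133 + (-208)³)/2965 - 1/15/47/(-41539) = (-208 - 133 - 8998912)*(1/2965) - 1/15*1/47*(-1/41539) = -8999253*1/2965 - 1/705*(-1/41539) = -8999253/2965 + 1/29284995 = -52708615821154/17366002035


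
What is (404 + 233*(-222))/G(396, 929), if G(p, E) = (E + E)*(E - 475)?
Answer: -25661/421766 ≈ -0.060842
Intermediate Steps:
G(p, E) = 2*E*(-475 + E) (G(p, E) = (2*E)*(-475 + E) = 2*E*(-475 + E))
(404 + 233*(-222))/G(396, 929) = (404 + 233*(-222))/((2*929*(-475 + 929))) = (404 - 51726)/((2*929*454)) = -51322/843532 = -51322*1/843532 = -25661/421766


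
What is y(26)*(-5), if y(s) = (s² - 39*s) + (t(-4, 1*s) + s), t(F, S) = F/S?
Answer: 20290/13 ≈ 1560.8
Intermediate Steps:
y(s) = s² - 38*s - 4/s (y(s) = (s² - 39*s) + (-4/s + s) = (s² - 39*s) + (s - 4/s) = s² - 38*s - 4/s)
y(26)*(-5) = ((-4 + 26²*(-38 + 26))/26)*(-5) = ((-4 + 676*(-12))/26)*(-5) = ((-4 - 8112)/26)*(-5) = ((1/26)*(-8116))*(-5) = -4058/13*(-5) = 20290/13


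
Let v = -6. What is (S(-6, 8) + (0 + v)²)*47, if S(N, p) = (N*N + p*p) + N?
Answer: 6110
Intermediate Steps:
S(N, p) = N + N² + p² (S(N, p) = (N² + p²) + N = N + N² + p²)
(S(-6, 8) + (0 + v)²)*47 = ((-6 + (-6)² + 8²) + (0 - 6)²)*47 = ((-6 + 36 + 64) + (-6)²)*47 = (94 + 36)*47 = 130*47 = 6110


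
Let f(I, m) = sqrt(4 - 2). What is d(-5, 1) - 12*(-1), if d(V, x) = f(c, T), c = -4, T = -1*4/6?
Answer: 12 + sqrt(2) ≈ 13.414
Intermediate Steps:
T = -2/3 (T = -4*1/6 = -2/3 ≈ -0.66667)
f(I, m) = sqrt(2)
d(V, x) = sqrt(2)
d(-5, 1) - 12*(-1) = sqrt(2) - 12*(-1) = sqrt(2) + 12 = 12 + sqrt(2)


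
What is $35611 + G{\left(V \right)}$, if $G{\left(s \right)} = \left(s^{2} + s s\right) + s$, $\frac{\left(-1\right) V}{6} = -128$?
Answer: $1216027$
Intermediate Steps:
$V = 768$ ($V = \left(-6\right) \left(-128\right) = 768$)
$G{\left(s \right)} = s + 2 s^{2}$ ($G{\left(s \right)} = \left(s^{2} + s^{2}\right) + s = 2 s^{2} + s = s + 2 s^{2}$)
$35611 + G{\left(V \right)} = 35611 + 768 \left(1 + 2 \cdot 768\right) = 35611 + 768 \left(1 + 1536\right) = 35611 + 768 \cdot 1537 = 35611 + 1180416 = 1216027$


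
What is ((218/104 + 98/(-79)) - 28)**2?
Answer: 12434257081/16875664 ≈ 736.82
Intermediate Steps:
((218/104 + 98/(-79)) - 28)**2 = ((218*(1/104) + 98*(-1/79)) - 28)**2 = ((109/52 - 98/79) - 28)**2 = (3515/4108 - 28)**2 = (-111509/4108)**2 = 12434257081/16875664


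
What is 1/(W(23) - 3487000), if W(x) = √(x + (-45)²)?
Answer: -435875/1519896124744 - √2/379974031186 ≈ -2.8678e-7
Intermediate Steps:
W(x) = √(2025 + x) (W(x) = √(x + 2025) = √(2025 + x))
1/(W(23) - 3487000) = 1/(√(2025 + 23) - 3487000) = 1/(√2048 - 3487000) = 1/(32*√2 - 3487000) = 1/(-3487000 + 32*√2)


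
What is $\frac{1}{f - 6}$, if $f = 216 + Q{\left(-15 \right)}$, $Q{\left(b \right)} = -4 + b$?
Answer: $\frac{1}{191} \approx 0.0052356$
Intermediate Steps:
$f = 197$ ($f = 216 - 19 = 197$)
$\frac{1}{f - 6} = \frac{1}{197 - 6} = \frac{1}{191}$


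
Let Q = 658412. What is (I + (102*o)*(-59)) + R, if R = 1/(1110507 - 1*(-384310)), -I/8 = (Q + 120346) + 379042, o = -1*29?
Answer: -13584714528325/1494817 ≈ -9.0879e+6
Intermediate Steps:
o = -29
I = -9262400 (I = -8*((658412 + 120346) + 379042) = -8*(778758 + 379042) = -8*1157800 = -9262400)
R = 1/1494817 (R = 1/(1110507 + 384310) = 1/1494817 ≈ 6.6898e-7)
(I + (102*o)*(-59)) + R = (-9262400 + (102*(-29))*(-59)) + 1/1494817 = (-9262400 - 2958*(-59)) + 1/1494817 = (-9262400 + 174522) + 1/1494817 = -9087878 + 1/1494817 = -13584714528325/1494817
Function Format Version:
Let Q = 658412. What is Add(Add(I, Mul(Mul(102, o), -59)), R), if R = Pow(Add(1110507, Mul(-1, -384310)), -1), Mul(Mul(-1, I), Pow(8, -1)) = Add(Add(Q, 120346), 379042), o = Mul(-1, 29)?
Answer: Rational(-13584714528325, 1494817) ≈ -9.0879e+6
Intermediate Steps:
o = -29
I = -9262400 (I = Mul(-8, Add(Add(658412, 120346), 379042)) = Mul(-8, Add(778758, 379042)) = Mul(-8, 1157800) = -9262400)
R = Rational(1, 1494817) (R = Pow(Add(1110507, 384310), -1) = Pow(1494817, -1) = Rational(1, 1494817) ≈ 6.6898e-7)
Add(Add(I, Mul(Mul(102, o), -59)), R) = Add(Add(-9262400, Mul(Mul(102, -29), -59)), Rational(1, 1494817)) = Add(Add(-9262400, Mul(-2958, -59)), Rational(1, 1494817)) = Add(Add(-9262400, 174522), Rational(1, 1494817)) = Add(-9087878, Rational(1, 1494817)) = Rational(-13584714528325, 1494817)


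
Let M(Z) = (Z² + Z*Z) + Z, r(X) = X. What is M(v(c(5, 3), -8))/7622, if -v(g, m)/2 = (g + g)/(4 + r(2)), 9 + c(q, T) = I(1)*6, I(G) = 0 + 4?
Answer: 95/3811 ≈ 0.024928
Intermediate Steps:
I(G) = 4
c(q, T) = 15 (c(q, T) = -9 + 4*6 = -9 + 24 = 15)
v(g, m) = -2*g/3 (v(g, m) = -2*(g + g)/(4 + 2) = -2*2*g/6 = -2*g/3)
M(Z) = Z + 2*Z² (M(Z) = (Z² + Z²) + Z = 2*Z² + Z = Z + 2*Z²)
M(v(c(5, 3), -8))/7622 = ((-⅔*15)*(1 + 2*(-⅔*15)))/7622 = -10*(1 + 2*(-10))*(1/7622) = -10*(1 - 20)*(1/7622) = -10*(-19)*(1/7622) = 190*(1/7622) = 95/3811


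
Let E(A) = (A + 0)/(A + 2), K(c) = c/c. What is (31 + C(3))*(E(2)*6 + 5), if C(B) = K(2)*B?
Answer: 272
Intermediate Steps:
K(c) = 1
C(B) = B (C(B) = 1*B = B)
E(A) = A/(2 + A)
(31 + C(3))*(E(2)*6 + 5) = (31 + 3)*((2/(2 + 2))*6 + 5) = 34*((2/4)*6 + 5) = 34*((2*(1/4))*6 + 5) = 34*((1/2)*6 + 5) = 34*(3 + 5) = 34*8 = 272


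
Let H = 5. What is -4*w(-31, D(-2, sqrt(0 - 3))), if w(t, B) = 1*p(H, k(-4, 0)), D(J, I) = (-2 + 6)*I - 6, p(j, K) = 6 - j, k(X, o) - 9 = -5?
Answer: -4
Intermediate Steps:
k(X, o) = 4 (k(X, o) = 9 - 5 = 4)
D(J, I) = -6 + 4*I (D(J, I) = 4*I - 6 = -6 + 4*I)
w(t, B) = 1 (w(t, B) = 1*(6 - 1*5) = 1*(6 - 5) = 1*1 = 1)
-4*w(-31, D(-2, sqrt(0 - 3))) = -4*1 = -4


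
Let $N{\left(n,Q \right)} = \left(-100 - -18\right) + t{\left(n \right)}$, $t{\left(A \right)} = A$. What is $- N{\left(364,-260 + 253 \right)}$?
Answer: $-282$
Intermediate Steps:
$N{\left(n,Q \right)} = -82 + n$ ($N{\left(n,Q \right)} = \left(-100 - -18\right) + n = \left(-100 + 18\right) + n = -82 + n$)
$- N{\left(364,-260 + 253 \right)} = - (-82 + 364) = \left(-1\right) 282 = -282$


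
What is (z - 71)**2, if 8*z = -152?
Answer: 8100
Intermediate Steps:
z = -19 (z = (1/8)*(-152) = -19)
(z - 71)**2 = (-19 - 71)**2 = (-90)**2 = 8100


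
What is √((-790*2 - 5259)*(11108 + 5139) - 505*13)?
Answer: I*√111119798 ≈ 10541.0*I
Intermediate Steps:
√((-790*2 - 5259)*(11108 + 5139) - 505*13) = √((-1580 - 5259)*16247 - 6565) = √(-6839*16247 - 6565) = √(-111113233 - 6565) = √(-111119798) = I*√111119798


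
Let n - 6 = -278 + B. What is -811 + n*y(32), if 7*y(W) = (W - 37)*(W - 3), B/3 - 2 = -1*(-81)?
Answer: -2342/7 ≈ -334.57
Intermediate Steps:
B = 249 (B = 6 + 3*(-1*(-81)) = 6 + 3*81 = 6 + 243 = 249)
n = -23 (n = 6 + (-278 + 249) = 6 - 29 = -23)
y(W) = (-37 + W)*(-3 + W)/7 (y(W) = ((W - 37)*(W - 3))/7 = ((-37 + W)*(-3 + W))/7 = (-37 + W)*(-3 + W)/7)
-811 + n*y(32) = -811 - 23*(111/7 - 40/7*32 + (1/7)*32**2) = -811 - 23*(111/7 - 1280/7 + (1/7)*1024) = -811 - 23*(111/7 - 1280/7 + 1024/7) = -811 - 23*(-145/7) = -811 + 3335/7 = -2342/7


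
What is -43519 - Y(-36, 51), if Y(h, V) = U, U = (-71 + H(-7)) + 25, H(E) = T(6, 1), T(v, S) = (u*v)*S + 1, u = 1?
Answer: -43480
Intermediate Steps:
T(v, S) = 1 + S*v (T(v, S) = (1*v)*S + 1 = v*S + 1 = S*v + 1 = 1 + S*v)
H(E) = 7 (H(E) = 1 + 1*6 = 1 + 6 = 7)
U = -39 (U = (-71 + 7) + 25 = -64 + 25 = -39)
Y(h, V) = -39
-43519 - Y(-36, 51) = -43519 - 1*(-39) = -43519 + 39 = -43480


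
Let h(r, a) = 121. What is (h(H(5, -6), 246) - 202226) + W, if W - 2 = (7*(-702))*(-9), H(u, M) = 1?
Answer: -157877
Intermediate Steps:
W = 44228 (W = 2 + (7*(-702))*(-9) = 2 - 4914*(-9) = 2 + 44226 = 44228)
(h(H(5, -6), 246) - 202226) + W = (121 - 202226) + 44228 = -202105 + 44228 = -157877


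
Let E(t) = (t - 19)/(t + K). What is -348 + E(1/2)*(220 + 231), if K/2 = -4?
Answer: 11467/15 ≈ 764.47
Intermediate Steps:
K = -8 (K = 2*(-4) = -8)
E(t) = (-19 + t)/(-8 + t) (E(t) = (t - 19)/(t - 8) = (-19 + t)/(-8 + t))
-348 + E(1/2)*(220 + 231) = -348 + ((-19 + 1/2)/(-8 + 1/2))*(220 + 231) = -348 + ((-19 + 1/2)/(-8 + 1/2))*451 = -348 + (-37/2/(-15/2))*451 = -348 - 2/15*(-37/2)*451 = -348 + (37/15)*451 = -348 + 16687/15 = 11467/15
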